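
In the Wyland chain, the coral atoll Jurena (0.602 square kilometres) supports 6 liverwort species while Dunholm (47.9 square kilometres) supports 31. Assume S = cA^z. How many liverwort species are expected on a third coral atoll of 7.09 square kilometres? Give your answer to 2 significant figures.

15

z = ln(31/6) / ln(47.9/0.602) = 1.6422 / 4.3766 = 0.3752
c = 6 / 0.602^0.3752 = 6 / 0.8266 = 7.259
S₃ = 7.259 × 7.09^0.3752 = 7.259 × 2.085 ≈ 15.14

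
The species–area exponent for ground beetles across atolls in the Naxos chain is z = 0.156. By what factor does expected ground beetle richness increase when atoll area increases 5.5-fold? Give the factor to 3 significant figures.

1.30

S₂/S₁ = (A₂/A₁)^z = 5.5^0.156
ln(S₂/S₁) = 0.156 × ln 5.5 = 0.156 × 1.7047 = 0.2659
S₂/S₁ = e^0.2659 ≈ 1.305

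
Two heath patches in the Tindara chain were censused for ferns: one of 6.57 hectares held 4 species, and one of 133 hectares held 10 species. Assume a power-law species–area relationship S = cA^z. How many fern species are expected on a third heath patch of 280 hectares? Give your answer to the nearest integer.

z = ln(10/4) / ln(133/6.57) = 0.9163 / 3.0078 = 0.3046
c = 4 / 6.57^0.3046 = 4 / 1.774 = 2.254
S₃ = 2.254 × 280^0.3046 = 2.254 × 5.565 ≈ 12.55

13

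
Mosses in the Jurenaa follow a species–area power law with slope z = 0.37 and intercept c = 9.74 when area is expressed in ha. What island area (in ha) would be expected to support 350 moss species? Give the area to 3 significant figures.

350 = 9.74 × A^0.37  ⇒  A^0.37 = 350/9.74 = 35.93
ln A = ln(35.93) / 0.37 = 3.5817 / 0.37 = 9.6802
A = e^9.6802 ≈ 15998 ha

16000 ha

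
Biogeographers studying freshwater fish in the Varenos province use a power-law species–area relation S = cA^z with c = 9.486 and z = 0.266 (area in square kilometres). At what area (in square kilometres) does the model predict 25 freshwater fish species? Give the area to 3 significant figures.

25 = 9.486 × A^0.266  ⇒  A^0.266 = 25/9.486 = 2.635
ln A = ln(2.635) / 0.266 = 0.9691 / 0.266 = 3.6431
A = e^3.6431 ≈ 38.21 square kilometres

38.2 square kilometres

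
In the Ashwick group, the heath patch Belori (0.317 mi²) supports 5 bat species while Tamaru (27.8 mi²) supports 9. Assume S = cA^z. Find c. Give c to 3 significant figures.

5.81

z = ln(S₂/S₁) / ln(A₂/A₁) = ln(9/5) / ln(27.8/0.317) = 0.5878 / 4.4739 = 0.1314
c = S₁ / A₁^z = 5 / 0.317^0.1314 = 5 / 0.8599 = 5.815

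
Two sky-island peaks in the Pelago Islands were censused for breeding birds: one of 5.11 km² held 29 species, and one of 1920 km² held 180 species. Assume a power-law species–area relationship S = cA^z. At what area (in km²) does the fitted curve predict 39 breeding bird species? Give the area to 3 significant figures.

13.4 km²

z = ln(180/29) / ln(1920/5.11) = 1.8257 / 5.9289 = 0.3079
c = 29 / 5.11^0.3079 = 29 / 1.653 = 17.55
A = (39/17.55)^(1/0.3079) ⇒ ln A = ln(2.222)/0.3079 = 2.5933
A = e^2.5933 ≈ 13.37 km²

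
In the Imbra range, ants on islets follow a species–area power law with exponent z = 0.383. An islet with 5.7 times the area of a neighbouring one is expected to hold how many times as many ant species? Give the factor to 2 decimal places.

1.95

S₂/S₁ = (A₂/A₁)^z = 5.7^0.383
ln(S₂/S₁) = 0.383 × ln 5.7 = 0.383 × 1.7405 = 0.6666
S₂/S₁ = e^0.6666 ≈ 1.948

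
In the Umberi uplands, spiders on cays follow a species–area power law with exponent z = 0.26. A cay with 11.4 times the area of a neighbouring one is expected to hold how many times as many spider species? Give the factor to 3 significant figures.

S₂/S₁ = (A₂/A₁)^z = 11.4^0.26
ln(S₂/S₁) = 0.26 × ln 11.4 = 0.26 × 2.4336 = 0.6327
S₂/S₁ = e^0.6327 ≈ 1.883

1.88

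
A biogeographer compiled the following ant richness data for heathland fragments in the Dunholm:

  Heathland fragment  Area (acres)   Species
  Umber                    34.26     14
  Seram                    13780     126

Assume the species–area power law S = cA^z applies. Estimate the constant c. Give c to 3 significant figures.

3.84

z = ln(S₂/S₁) / ln(A₂/A₁) = ln(126/14) / ln(13780/34.26) = 2.1972 / 5.9970 = 0.3664
c = S₁ / A₁^z = 14 / 34.26^0.3664 = 14 / 3.65 = 3.835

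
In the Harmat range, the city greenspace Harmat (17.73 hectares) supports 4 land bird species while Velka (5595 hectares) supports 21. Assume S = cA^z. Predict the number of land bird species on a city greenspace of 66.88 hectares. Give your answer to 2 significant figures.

5.9

z = ln(21/4) / ln(5595/17.73) = 1.6582 / 5.7544 = 0.2882
c = 4 / 17.73^0.2882 = 4 / 2.29 = 1.747
S₃ = 1.747 × 66.88^0.2882 = 1.747 × 3.357 ≈ 5.864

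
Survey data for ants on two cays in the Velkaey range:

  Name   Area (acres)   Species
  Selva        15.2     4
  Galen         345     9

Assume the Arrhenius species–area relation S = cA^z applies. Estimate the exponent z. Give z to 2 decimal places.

0.26

Taking logs: ln S = ln c + z ln A, so z = (ln S₂ − ln S₁)/(ln A₂ − ln A₁).
z = ln(9/4) / ln(345/15.2) = ln(2.25) / ln(22.7) = 0.8109 / 3.1222 = 0.2597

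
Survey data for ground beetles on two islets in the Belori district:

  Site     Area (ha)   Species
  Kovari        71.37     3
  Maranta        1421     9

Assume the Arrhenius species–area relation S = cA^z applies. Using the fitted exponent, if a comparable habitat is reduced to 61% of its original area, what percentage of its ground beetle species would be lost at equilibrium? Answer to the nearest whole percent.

17%

z = ln(9/3) / ln(1421/71.37) = 1.0986 / 2.9912 = 0.3673
S_new/S_old = (A_new/A_old)^z = 0.61^0.3673 = exp(0.3673 × -0.4943) = 0.834
Fraction lost = 1 − 0.834 = 0.166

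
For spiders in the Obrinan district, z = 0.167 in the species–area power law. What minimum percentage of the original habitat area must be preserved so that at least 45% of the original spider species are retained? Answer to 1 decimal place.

0.8%

Need (A_new/A_old)^0.167 = 0.45, so A_new/A_old = 0.45^(1/0.167) = 0.45^5.988
ln(A_new/A_old) = ln 0.45 / 0.167 = -0.7985 / 0.167 = -4.7815
A_new/A_old = e^-4.7815 ≈ 0.008384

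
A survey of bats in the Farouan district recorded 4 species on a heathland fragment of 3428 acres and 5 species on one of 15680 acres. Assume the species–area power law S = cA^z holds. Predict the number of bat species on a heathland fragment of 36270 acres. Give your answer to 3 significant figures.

5.65

z = ln(5/4) / ln(15680/3428) = 0.2231 / 1.5204 = 0.1468
c = 4 / 3428^0.1468 = 4 / 3.302 = 1.211
S₃ = 1.211 × 36270^0.1468 = 1.211 × 4.669 ≈ 5.655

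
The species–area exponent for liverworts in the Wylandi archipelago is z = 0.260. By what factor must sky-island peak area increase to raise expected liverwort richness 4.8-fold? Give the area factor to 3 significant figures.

417

(A₂/A₁)^0.26 = 4.8, so A₂/A₁ = 4.8^(1/0.26) = 4.8^3.846
ln(A₂/A₁) = ln 4.8 / 0.26 = 1.5686 / 0.26 = 6.0331
A₂/A₁ = e^6.0331 ≈ 417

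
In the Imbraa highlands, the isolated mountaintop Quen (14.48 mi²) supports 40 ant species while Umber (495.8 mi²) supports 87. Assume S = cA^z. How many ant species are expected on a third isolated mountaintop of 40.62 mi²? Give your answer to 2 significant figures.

z = ln(87/40) / ln(495.8/14.48) = 0.7770 / 3.5334 = 0.2199
c = 40 / 14.48^0.2199 = 40 / 1.8 = 22.22
S₃ = 22.22 × 40.62^0.2199 = 22.22 × 2.258 ≈ 50.18

50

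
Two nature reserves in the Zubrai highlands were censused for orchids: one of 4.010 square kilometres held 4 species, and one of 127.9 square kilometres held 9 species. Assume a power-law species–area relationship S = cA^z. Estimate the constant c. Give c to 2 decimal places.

2.89

z = ln(S₂/S₁) / ln(A₂/A₁) = ln(9/4) / ln(127.9/4.01) = 0.8109 / 3.4625 = 0.2342
c = S₁ / A₁^z = 4 / 4.01^0.2342 = 4 / 1.384 = 2.889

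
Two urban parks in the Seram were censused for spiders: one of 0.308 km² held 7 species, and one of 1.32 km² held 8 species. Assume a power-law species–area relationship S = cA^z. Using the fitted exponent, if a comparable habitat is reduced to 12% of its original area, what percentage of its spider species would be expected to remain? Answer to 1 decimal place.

z = ln(8/7) / ln(1.32/0.308) = 0.1335 / 1.4553 = 0.0918
S_new/S_old = (A_new/A_old)^z = 0.12^0.0918 = exp(0.0918 × -2.1203) = 0.8232

82.3%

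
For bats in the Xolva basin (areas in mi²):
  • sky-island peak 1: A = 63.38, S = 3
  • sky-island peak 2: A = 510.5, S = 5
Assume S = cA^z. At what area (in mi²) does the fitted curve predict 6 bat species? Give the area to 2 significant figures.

1100 mi²

z = ln(5/3) / ln(510.5/63.38) = 0.5108 / 2.0862 = 0.2449
c = 3 / 63.38^0.2449 = 3 / 2.762 = 1.086
A = (6/1.086)^(1/0.2449) ⇒ ln A = ln(5.524)/0.2449 = 6.9800
A = e^6.9800 ≈ 1075 mi²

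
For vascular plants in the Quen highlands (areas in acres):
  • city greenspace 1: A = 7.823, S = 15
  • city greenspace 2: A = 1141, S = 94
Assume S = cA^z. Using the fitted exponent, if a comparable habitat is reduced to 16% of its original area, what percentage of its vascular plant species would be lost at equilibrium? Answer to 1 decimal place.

49.1%

z = ln(94/15) / ln(1141/7.823) = 1.8352 / 4.9826 = 0.3683
S_new/S_old = (A_new/A_old)^z = 0.16^0.3683 = exp(0.3683 × -1.8326) = 0.5092
Fraction lost = 1 − 0.5092 = 0.4908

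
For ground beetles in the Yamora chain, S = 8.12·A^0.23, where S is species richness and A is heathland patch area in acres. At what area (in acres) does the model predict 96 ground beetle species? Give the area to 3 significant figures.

96 = 8.12 × A^0.23  ⇒  A^0.23 = 96/8.12 = 11.82
ln A = ln(11.82) / 0.23 = 2.4700 / 0.23 = 10.7392
A = e^10.7392 ≈ 46130 acres

46100 acres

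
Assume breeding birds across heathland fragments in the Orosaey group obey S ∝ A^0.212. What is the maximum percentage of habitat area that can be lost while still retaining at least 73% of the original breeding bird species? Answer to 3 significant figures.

77.3%

Need (A_new/A_old)^0.212 = 0.73, so A_new/A_old = 0.73^(1/0.212) = 0.73^4.717
ln(A_new/A_old) = ln 0.73 / 0.212 = -0.3147 / 0.212 = -1.4845
A_new/A_old = e^-1.4845 ≈ 0.2266
Fraction that can be lost = 1 − 0.2266 = 0.7734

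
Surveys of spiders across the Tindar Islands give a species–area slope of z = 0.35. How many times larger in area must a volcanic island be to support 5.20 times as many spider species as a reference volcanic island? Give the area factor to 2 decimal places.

111.10

(A₂/A₁)^0.35 = 5.2, so A₂/A₁ = 5.2^(1/0.35) = 5.2^2.857
ln(A₂/A₁) = ln 5.2 / 0.35 = 1.6487 / 0.35 = 4.7105
A₂/A₁ = e^4.7105 ≈ 111.1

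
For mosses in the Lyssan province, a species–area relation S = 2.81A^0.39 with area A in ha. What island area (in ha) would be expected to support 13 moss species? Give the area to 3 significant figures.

50.8 ha

13 = 2.81 × A^0.39  ⇒  A^0.39 = 13/2.81 = 4.626
ln A = ln(4.626) / 0.39 = 1.5318 / 0.39 = 3.9276
A = e^3.9276 ≈ 50.79 ha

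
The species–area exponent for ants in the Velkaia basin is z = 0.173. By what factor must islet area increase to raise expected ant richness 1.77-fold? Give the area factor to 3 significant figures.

27.1

(A₂/A₁)^0.173 = 1.77, so A₂/A₁ = 1.77^(1/0.173) = 1.77^5.78
ln(A₂/A₁) = ln 1.77 / 0.173 = 0.5710 / 0.173 = 3.3005
A₂/A₁ = e^3.3005 ≈ 27.13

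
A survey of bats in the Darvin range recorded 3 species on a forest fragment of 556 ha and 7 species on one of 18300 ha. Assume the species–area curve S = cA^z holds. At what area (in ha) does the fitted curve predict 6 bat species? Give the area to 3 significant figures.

z = ln(7/3) / ln(18300/556) = 0.8473 / 3.4939 = 0.2425
c = 3 / 556^0.2425 = 3 / 4.631 = 0.6478
A = (6/0.6478)^(1/0.2425) ⇒ ln A = ln(9.263)/0.2425 = 9.1790
A = e^9.1790 ≈ 9692 ha

9690 ha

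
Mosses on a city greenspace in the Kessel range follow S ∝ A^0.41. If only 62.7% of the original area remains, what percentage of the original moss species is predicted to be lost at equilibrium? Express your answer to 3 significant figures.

17.4%

S_new/S_old = (A_new/A_old)^z = 0.627^0.41
= exp(0.41 × ln 0.627) = exp(0.41 × -0.4668) = exp(-0.1914) ≈ 0.8258
Fraction lost = 1 − 0.8258 = 0.1742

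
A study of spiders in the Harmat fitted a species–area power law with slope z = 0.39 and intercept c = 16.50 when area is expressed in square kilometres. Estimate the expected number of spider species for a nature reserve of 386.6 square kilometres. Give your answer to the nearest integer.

168 species

S = 16.5 × 386.6^0.39
ln S = ln 16.5 + 0.39 × ln 386.6 = 2.8034 + 0.39 × 5.9574 = 5.1267
S = e^5.1267 ≈ 168.5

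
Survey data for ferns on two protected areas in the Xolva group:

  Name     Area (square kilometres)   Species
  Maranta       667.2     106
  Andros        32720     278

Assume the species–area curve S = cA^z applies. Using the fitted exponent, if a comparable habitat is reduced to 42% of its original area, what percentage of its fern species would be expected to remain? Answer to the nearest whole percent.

z = ln(278/106) / ln(32720/667.2) = 0.9642 / 3.8927 = 0.2477
S_new/S_old = (A_new/A_old)^z = 0.42^0.2477 = exp(0.2477 × -0.8675) = 0.8066

81%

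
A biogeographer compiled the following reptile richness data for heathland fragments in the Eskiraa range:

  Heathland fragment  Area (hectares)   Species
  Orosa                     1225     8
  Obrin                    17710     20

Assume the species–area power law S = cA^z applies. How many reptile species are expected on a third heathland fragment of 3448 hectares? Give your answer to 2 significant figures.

z = ln(20/8) / ln(17710/1225) = 0.9163 / 2.6712 = 0.3430
c = 8 / 1225^0.3430 = 8 / 11.46 = 0.6979
S₃ = 0.6979 × 3448^0.3430 = 0.6979 × 16.35 ≈ 11.41

11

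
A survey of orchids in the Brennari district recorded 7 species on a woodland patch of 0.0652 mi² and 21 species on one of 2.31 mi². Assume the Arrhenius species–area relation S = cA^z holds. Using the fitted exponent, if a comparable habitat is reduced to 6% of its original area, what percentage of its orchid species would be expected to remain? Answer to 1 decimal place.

42.0%

z = ln(21/7) / ln(2.31/0.0652) = 1.0986 / 3.5675 = 0.3079
S_new/S_old = (A_new/A_old)^z = 0.06^0.3079 = exp(0.3079 × -2.8134) = 0.4205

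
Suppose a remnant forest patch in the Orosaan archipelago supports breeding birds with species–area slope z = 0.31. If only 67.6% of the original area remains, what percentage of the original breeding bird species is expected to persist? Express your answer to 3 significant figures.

S_new/S_old = (A_new/A_old)^z = 0.676^0.31
= exp(0.31 × ln 0.676) = exp(0.31 × -0.3916) = exp(-0.1214) ≈ 0.8857

88.6%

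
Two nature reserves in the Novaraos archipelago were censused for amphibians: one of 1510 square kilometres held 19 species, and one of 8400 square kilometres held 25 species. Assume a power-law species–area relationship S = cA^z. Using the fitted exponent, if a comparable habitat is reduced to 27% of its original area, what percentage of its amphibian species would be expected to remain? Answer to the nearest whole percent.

81%

z = ln(25/19) / ln(8400/1510) = 0.2744 / 1.7161 = 0.1599
S_new/S_old = (A_new/A_old)^z = 0.27^0.1599 = exp(0.1599 × -1.3093) = 0.8111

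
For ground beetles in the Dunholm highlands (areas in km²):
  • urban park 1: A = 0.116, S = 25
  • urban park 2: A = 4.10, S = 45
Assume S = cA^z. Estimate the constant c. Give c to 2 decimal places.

z = ln(S₂/S₁) / ln(A₂/A₁) = ln(45/25) / ln(4.1/0.116) = 0.5878 / 3.5652 = 0.1649
c = S₁ / A₁^z = 25 / 0.116^0.1649 = 25 / 0.7011 = 35.66

35.66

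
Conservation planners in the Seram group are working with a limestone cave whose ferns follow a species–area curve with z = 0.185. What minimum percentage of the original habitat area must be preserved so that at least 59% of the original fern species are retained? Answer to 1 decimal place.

Need (A_new/A_old)^0.185 = 0.59, so A_new/A_old = 0.59^(1/0.185) = 0.59^5.405
ln(A_new/A_old) = ln 0.59 / 0.185 = -0.5276 / 0.185 = -2.8521
A_new/A_old = e^-2.8521 ≈ 0.05772

5.8%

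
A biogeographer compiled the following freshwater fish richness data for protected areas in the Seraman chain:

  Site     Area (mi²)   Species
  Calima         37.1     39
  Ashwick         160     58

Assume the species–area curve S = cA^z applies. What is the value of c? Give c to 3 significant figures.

14.6

z = ln(S₂/S₁) / ln(A₂/A₁) = ln(58/39) / ln(160/37.1) = 0.3969 / 1.4616 = 0.2715
c = S₁ / A₁^z = 39 / 37.1^0.2715 = 39 / 2.668 = 14.62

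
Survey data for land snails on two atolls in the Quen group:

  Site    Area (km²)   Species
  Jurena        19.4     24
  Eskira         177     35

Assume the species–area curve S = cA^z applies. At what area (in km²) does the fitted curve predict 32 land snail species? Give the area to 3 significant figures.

z = ln(35/24) / ln(177/19.4) = 0.3773 / 2.2109 = 0.1707
c = 24 / 19.4^0.1707 = 24 / 1.659 = 14.47
A = (32/14.47)^(1/0.1707) ⇒ ln A = ln(2.212)/0.1707 = 4.6510
A = e^4.6510 ≈ 104.7 km²

105 km²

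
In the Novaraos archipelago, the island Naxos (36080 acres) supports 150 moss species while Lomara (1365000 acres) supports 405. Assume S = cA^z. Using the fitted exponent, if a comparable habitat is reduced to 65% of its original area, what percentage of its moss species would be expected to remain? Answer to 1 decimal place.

z = ln(405/150) / ln(1365000/36080) = 0.9933 / 3.6332 = 0.2734
S_new/S_old = (A_new/A_old)^z = 0.65^0.2734 = exp(0.2734 × -0.4308) = 0.8889

88.9%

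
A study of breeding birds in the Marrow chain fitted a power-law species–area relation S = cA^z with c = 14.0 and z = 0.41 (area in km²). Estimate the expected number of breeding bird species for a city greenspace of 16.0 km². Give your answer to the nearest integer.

44 species

S = 14 × 16^0.41 = 14 × 3.117 ≈ 43.63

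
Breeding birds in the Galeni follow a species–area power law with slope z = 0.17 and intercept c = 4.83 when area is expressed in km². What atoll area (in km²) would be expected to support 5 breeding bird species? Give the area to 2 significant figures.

1.2 km²

5 = 4.83 × A^0.17  ⇒  A^0.17 = 5/4.83 = 1.035
ln A = ln(1.035) / 0.17 = 0.0346 / 0.17 = 0.2035
A = e^0.2035 ≈ 1.226 km²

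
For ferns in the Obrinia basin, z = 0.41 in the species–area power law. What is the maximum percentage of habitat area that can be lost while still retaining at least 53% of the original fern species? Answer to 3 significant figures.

Need (A_new/A_old)^0.41 = 0.53, so A_new/A_old = 0.53^(1/0.41) = 0.53^2.439
ln(A_new/A_old) = ln 0.53 / 0.41 = -0.6349 / 0.41 = -1.5485
A_new/A_old = e^-1.5485 ≈ 0.2126
Fraction that can be lost = 1 − 0.2126 = 0.7874

78.7%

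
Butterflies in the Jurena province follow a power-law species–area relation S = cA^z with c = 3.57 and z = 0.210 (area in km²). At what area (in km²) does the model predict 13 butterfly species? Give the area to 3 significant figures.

13 = 3.57 × A^0.21  ⇒  A^0.21 = 13/3.57 = 3.641
ln A = ln(3.641) / 0.21 = 1.2924 / 0.21 = 6.1542
A = e^6.1542 ≈ 470.7 km²

471 km²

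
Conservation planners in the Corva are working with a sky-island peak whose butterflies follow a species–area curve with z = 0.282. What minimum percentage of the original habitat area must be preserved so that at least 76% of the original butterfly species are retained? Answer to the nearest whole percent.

Need (A_new/A_old)^0.282 = 0.76, so A_new/A_old = 0.76^(1/0.282) = 0.76^3.546
ln(A_new/A_old) = ln 0.76 / 0.282 = -0.2744 / 0.282 = -0.9732
A_new/A_old = e^-0.9732 ≈ 0.3779

38%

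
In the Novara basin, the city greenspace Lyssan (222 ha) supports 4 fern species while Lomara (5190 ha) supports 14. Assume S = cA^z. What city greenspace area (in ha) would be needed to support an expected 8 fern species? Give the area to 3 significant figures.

1270 ha

z = ln(14/4) / ln(5190/222) = 1.2528 / 3.1518 = 0.3975
c = 4 / 222^0.3975 = 4 / 8.563 = 0.4671
A = (8/0.4671)^(1/0.3975) ⇒ ln A = ln(17.13)/0.3975 = 7.1466
A = e^7.1466 ≈ 1270 ha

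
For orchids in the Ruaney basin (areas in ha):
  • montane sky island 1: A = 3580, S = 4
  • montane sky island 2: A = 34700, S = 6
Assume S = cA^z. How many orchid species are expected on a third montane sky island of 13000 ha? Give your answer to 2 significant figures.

z = ln(6/4) / ln(34700/3580) = 0.4055 / 2.2714 = 0.1785
c = 4 / 3580^0.1785 = 4 / 4.309 = 0.9282
S₃ = 0.9282 × 13000^0.1785 = 0.9282 × 5.425 ≈ 5.035

5.0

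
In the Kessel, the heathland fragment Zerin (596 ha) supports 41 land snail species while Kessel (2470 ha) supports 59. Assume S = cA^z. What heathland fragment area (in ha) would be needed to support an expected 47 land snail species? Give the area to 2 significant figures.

1000 ha

z = ln(59/41) / ln(2470/596) = 0.3640 / 1.4217 = 0.2560
c = 41 / 596^0.2560 = 41 / 5.134 = 7.986
A = (47/7.986)^(1/0.2560) ⇒ ln A = ln(5.885)/0.2560 = 6.9237
A = e^6.9237 ≈ 1016 ha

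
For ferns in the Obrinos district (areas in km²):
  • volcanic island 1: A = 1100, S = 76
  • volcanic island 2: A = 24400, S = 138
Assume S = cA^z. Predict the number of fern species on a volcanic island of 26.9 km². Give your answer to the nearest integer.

z = ln(138/76) / ln(24400/1100) = 0.5965 / 3.0993 = 0.1925
c = 76 / 1100^0.1925 = 76 / 3.849 = 19.74
S₃ = 19.74 × 26.9^0.1925 = 19.74 × 1.884 ≈ 37.21

37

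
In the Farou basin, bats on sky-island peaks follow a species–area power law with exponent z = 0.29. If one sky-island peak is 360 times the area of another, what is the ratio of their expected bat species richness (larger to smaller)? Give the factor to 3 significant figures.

5.51

S₂/S₁ = (A₂/A₁)^z = 360^0.29
ln(S₂/S₁) = 0.29 × ln 360 = 0.29 × 5.8861 = 1.7070
S₂/S₁ = e^1.7070 ≈ 5.512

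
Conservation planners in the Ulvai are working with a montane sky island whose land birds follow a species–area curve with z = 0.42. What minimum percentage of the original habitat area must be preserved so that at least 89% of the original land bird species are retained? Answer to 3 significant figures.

75.8%

Need (A_new/A_old)^0.42 = 0.89, so A_new/A_old = 0.89^(1/0.42) = 0.89^2.381
ln(A_new/A_old) = ln 0.89 / 0.42 = -0.1165 / 0.42 = -0.2775
A_new/A_old = e^-0.2775 ≈ 0.7577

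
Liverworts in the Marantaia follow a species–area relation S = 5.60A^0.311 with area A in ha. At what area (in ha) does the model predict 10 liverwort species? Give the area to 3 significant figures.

10 = 5.6 × A^0.311  ⇒  A^0.311 = 10/5.6 = 1.786
ln A = ln(1.786) / 0.311 = 0.5798 / 0.311 = 1.8644
A = e^1.8644 ≈ 6.452 ha

6.45 ha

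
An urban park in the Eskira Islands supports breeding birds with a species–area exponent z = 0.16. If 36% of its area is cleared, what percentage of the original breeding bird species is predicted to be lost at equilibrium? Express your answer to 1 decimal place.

6.9%

S_new/S_old = (A_new/A_old)^z = 0.64^0.16
= exp(0.16 × ln 0.64) = exp(0.16 × -0.4463) = exp(-0.0714) ≈ 0.9311
Fraction lost = 1 − 0.9311 = 0.06892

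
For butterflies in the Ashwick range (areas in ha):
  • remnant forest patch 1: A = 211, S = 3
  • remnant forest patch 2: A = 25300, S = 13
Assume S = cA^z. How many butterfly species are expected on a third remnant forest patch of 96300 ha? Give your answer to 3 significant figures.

19.6

z = ln(13/3) / ln(25300/211) = 1.4663 / 4.7867 = 0.3063
c = 3 / 211^0.3063 = 3 / 5.152 = 0.5823
S₃ = 0.5823 × 96300^0.3063 = 0.5823 × 33.62 ≈ 19.58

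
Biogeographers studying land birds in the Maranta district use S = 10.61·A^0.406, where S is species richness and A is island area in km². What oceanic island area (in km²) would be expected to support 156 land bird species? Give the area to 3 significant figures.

156 = 10.61 × A^0.406  ⇒  A^0.406 = 156/10.61 = 14.7
ln A = ln(14.7) / 0.406 = 2.6881 / 0.406 = 6.6208
A = e^6.6208 ≈ 750.6 km²

751 km²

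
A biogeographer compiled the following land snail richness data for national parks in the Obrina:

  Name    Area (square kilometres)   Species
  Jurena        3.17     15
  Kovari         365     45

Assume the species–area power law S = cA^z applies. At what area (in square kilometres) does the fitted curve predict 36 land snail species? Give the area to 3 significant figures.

z = ln(45/15) / ln(365/3.17) = 1.0986 / 4.7462 = 0.2315
c = 15 / 3.17^0.2315 = 15 / 1.306 = 11.48
A = (36/11.48)^(1/0.2315) ⇒ ln A = ln(3.135)/0.2315 = 4.9359
A = e^4.9359 ≈ 139.2 square kilometres

139 square kilometres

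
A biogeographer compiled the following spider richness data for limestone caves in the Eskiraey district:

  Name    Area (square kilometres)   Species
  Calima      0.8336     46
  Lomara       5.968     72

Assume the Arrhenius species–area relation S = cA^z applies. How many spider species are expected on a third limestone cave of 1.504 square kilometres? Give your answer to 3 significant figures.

z = ln(72/46) / ln(5.968/0.8336) = 0.4480 / 1.9684 = 0.2276
c = 46 / 0.8336^0.2276 = 46 / 0.9594 = 47.95
S₃ = 47.95 × 1.504^0.2276 = 47.95 × 1.097 ≈ 52.61

52.6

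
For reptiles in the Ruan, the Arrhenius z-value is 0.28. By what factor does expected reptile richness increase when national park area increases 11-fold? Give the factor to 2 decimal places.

1.96

S₂/S₁ = (A₂/A₁)^z = 11^0.28
ln(S₂/S₁) = 0.28 × ln 11 = 0.28 × 2.3979 = 0.6714
S₂/S₁ = e^0.6714 ≈ 1.957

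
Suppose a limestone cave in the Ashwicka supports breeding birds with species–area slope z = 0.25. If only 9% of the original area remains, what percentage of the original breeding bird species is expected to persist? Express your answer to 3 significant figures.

S_new/S_old = (A_new/A_old)^z = 0.09^0.25
= exp(0.25 × ln 0.09) = exp(0.25 × -2.4079) = exp(-0.6020) ≈ 0.5477

54.8%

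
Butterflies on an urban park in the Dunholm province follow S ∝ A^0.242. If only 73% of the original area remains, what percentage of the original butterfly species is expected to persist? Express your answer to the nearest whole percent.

93%

S_new/S_old = (A_new/A_old)^z = 0.73^0.242
= exp(0.242 × ln 0.73) = exp(0.242 × -0.3147) = exp(-0.0762) ≈ 0.9267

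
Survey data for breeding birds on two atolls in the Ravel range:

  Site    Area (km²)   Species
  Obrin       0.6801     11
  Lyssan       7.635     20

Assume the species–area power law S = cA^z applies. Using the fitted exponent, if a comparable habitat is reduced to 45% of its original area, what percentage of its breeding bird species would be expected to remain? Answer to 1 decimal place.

z = ln(20/11) / ln(7.635/0.6801) = 0.5978 / 2.4183 = 0.2472
S_new/S_old = (A_new/A_old)^z = 0.45^0.2472 = exp(0.2472 × -0.7985) = 0.8209

82.1%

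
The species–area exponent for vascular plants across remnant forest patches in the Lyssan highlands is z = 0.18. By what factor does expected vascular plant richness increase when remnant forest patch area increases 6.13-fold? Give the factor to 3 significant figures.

S₂/S₁ = (A₂/A₁)^z = 6.13^0.18
ln(S₂/S₁) = 0.18 × ln 6.13 = 0.18 × 1.8132 = 0.3264
S₂/S₁ = e^0.3264 ≈ 1.386

1.39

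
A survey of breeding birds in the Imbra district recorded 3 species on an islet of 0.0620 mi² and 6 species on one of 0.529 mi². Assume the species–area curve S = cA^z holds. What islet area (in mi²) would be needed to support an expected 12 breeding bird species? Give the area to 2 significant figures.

z = ln(6/3) / ln(0.529/0.062) = 0.6931 / 2.1439 = 0.3233
c = 3 / 0.062^0.3233 = 3 / 0.407 = 7.372
A = (12/7.372)^(1/0.3233) ⇒ ln A = ln(1.628)/0.3233 = 1.5071
A = e^1.5071 ≈ 4.514 mi²

4.5 mi²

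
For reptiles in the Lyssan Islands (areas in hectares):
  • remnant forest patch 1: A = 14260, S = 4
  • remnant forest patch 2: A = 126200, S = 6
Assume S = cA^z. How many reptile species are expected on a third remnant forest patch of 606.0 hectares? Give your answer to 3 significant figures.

2.22

z = ln(6/4) / ln(126200/14260) = 0.4055 / 2.1804 = 0.1860
c = 4 / 14260^0.1860 = 4 / 5.922 = 0.6754
S₃ = 0.6754 × 606^0.1860 = 0.6754 × 3.292 ≈ 2.223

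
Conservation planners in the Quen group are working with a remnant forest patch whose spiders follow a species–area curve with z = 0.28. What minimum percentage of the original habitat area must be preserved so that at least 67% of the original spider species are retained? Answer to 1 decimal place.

Need (A_new/A_old)^0.28 = 0.67, so A_new/A_old = 0.67^(1/0.28) = 0.67^3.571
ln(A_new/A_old) = ln 0.67 / 0.28 = -0.4005 / 0.28 = -1.4303
A_new/A_old = e^-1.4303 ≈ 0.2392

23.9%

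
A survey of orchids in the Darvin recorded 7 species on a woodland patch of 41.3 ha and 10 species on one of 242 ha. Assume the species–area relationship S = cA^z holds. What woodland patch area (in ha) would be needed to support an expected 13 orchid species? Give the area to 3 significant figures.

z = ln(10/7) / ln(242/41.3) = 0.3567 / 1.7681 = 0.2017
c = 7 / 41.3^0.2017 = 7 / 2.118 = 3.305
A = (13/3.305)^(1/0.2017) ⇒ ln A = ln(3.934)/0.2017 = 6.7895
A = e^6.7895 ≈ 888.5 ha

888 ha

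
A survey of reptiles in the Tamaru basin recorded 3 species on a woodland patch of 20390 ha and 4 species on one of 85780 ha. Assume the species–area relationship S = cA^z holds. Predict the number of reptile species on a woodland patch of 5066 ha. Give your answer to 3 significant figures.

z = ln(4/3) / ln(85780/20390) = 0.2877 / 1.4367 = 0.2002
c = 3 / 20390^0.2002 = 3 / 7.293 = 0.4114
S₃ = 0.4114 × 5066^0.2002 = 0.4114 × 5.518 ≈ 2.27

2.27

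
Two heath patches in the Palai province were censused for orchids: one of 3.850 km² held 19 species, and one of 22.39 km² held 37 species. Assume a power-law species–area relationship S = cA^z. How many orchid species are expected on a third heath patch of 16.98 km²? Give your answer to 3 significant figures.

33.3

z = ln(37/19) / ln(22.39/3.85) = 0.6665 / 1.7605 = 0.3786
c = 19 / 3.85^0.3786 = 19 / 1.666 = 11.41
S₃ = 11.41 × 16.98^0.3786 = 11.41 × 2.922 ≈ 33.32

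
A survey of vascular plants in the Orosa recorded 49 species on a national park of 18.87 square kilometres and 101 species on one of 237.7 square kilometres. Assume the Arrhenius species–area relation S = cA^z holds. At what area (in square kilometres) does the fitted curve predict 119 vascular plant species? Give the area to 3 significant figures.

422 square kilometres

z = ln(101/49) / ln(237.7/18.87) = 0.7233 / 2.5334 = 0.2855
c = 49 / 18.87^0.2855 = 49 / 2.313 = 21.18
A = (119/21.18)^(1/0.2855) ⇒ ln A = ln(5.618)/0.2855 = 6.0454
A = e^6.0454 ≈ 422.2 square kilometres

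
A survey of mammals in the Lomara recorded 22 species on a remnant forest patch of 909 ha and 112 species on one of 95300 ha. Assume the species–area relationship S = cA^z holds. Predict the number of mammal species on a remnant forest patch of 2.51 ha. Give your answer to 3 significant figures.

z = ln(112/22) / ln(95300/909) = 1.6275 / 4.6524 = 0.3498
c = 22 / 909^0.3498 = 22 / 10.84 = 2.03
S₃ = 2.03 × 2.51^0.3498 = 2.03 × 1.38 ≈ 2.801

2.80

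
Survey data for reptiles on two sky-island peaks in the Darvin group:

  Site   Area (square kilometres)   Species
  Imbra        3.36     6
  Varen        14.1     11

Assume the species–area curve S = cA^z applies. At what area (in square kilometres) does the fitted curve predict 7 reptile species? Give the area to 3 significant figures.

4.84 square kilometres

z = ln(11/6) / ln(14.1/3.36) = 0.6061 / 1.4342 = 0.4226
c = 6 / 3.36^0.4226 = 6 / 1.669 = 3.595
A = (7/3.595)^(1/0.4226) ⇒ ln A = ln(1.947)/0.4226 = 1.5767
A = e^1.5767 ≈ 4.839 square kilometres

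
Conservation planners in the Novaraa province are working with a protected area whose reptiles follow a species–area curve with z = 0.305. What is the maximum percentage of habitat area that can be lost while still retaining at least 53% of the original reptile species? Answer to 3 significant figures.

Need (A_new/A_old)^0.305 = 0.53, so A_new/A_old = 0.53^(1/0.305) = 0.53^3.279
ln(A_new/A_old) = ln 0.53 / 0.305 = -0.6349 / 0.305 = -2.0816
A_new/A_old = e^-2.0816 ≈ 0.1247
Fraction that can be lost = 1 − 0.1247 = 0.8753

87.5%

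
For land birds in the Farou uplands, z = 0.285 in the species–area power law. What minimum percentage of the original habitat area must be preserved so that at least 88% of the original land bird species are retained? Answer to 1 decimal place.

Need (A_new/A_old)^0.285 = 0.88, so A_new/A_old = 0.88^(1/0.285) = 0.88^3.509
ln(A_new/A_old) = ln 0.88 / 0.285 = -0.1278 / 0.285 = -0.4485
A_new/A_old = e^-0.4485 ≈ 0.6386

63.9%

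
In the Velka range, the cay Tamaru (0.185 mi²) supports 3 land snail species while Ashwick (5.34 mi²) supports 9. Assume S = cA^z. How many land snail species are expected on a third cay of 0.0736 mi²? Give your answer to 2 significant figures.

z = ln(9/3) / ln(5.34/0.185) = 1.0986 / 3.3626 = 0.3267
c = 3 / 0.185^0.3267 = 3 / 0.5762 = 5.206
S₃ = 5.206 × 0.0736^0.3267 = 5.206 × 0.4264 ≈ 2.22

2.2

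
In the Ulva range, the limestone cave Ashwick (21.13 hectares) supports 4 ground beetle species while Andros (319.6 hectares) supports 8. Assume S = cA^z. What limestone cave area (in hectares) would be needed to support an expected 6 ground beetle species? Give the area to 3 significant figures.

z = ln(8/4) / ln(319.6/21.13) = 0.6931 / 2.7164 = 0.2552
c = 4 / 21.13^0.2552 = 4 / 2.178 = 1.836
A = (6/1.836)^(1/0.2552) ⇒ ln A = ln(3.267)/0.2552 = 4.6397
A = e^4.6397 ≈ 103.5 hectares

104 hectares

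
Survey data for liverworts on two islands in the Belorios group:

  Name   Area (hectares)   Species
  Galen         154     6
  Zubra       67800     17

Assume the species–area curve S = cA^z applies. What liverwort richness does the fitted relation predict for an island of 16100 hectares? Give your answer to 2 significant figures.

z = ln(17/6) / ln(67800/154) = 1.0415 / 6.0874 = 0.1711
c = 6 / 154^0.1711 = 6 / 2.367 = 2.535
S₃ = 2.535 × 16100^0.1711 = 2.535 × 5.245 ≈ 13.29

13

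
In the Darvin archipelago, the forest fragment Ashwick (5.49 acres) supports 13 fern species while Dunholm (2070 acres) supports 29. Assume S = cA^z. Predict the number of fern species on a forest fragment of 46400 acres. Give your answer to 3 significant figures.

44.2

z = ln(29/13) / ln(2070/5.49) = 0.8023 / 5.9324 = 0.1352
c = 13 / 5.49^0.1352 = 13 / 1.259 = 10.33
S₃ = 10.33 × 46400^0.1352 = 10.33 × 4.277 ≈ 44.16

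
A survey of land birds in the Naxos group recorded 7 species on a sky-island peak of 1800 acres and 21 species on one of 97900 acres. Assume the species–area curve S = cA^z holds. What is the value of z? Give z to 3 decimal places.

Taking logs: ln S = ln c + z ln A, so z = (ln S₂ − ln S₁)/(ln A₂ − ln A₁).
z = ln(21/7) / ln(97900/1800) = ln(3) / ln(54.39) = 1.0986 / 3.9962 = 0.2749

0.275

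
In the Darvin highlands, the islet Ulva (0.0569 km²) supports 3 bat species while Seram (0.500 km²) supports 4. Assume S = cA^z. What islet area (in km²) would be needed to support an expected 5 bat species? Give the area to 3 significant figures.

2.70 km²

z = ln(4/3) / ln(0.5/0.0569) = 0.2877 / 2.1733 = 0.1324
c = 3 / 0.0569^0.1324 = 3 / 0.6842 = 4.384
A = (5/4.384)^(1/0.1324) ⇒ ln A = ln(1.14)/0.1324 = 0.9926
A = e^0.9926 ≈ 2.698 km²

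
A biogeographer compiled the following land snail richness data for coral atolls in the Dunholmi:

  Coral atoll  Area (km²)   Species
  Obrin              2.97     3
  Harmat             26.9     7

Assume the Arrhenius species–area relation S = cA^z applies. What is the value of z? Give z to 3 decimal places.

Taking logs: ln S = ln c + z ln A, so z = (ln S₂ − ln S₁)/(ln A₂ − ln A₁).
z = ln(7/3) / ln(26.9/2.97) = ln(2.333) / ln(9.057) = 0.8473 / 2.2036 = 0.3845

0.385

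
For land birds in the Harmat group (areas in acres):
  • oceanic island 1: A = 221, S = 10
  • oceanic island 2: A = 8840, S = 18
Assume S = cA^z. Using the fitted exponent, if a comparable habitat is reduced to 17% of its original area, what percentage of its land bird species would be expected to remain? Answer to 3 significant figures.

75.4%

z = ln(18/10) / ln(8840/221) = 0.5878 / 3.6889 = 0.1593
S_new/S_old = (A_new/A_old)^z = 0.17^0.1593 = exp(0.1593 × -1.7720) = 0.754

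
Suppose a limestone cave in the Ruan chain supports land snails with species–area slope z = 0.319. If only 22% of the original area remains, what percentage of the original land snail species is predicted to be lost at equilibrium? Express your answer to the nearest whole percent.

S_new/S_old = (A_new/A_old)^z = 0.22^0.319
= exp(0.319 × ln 0.22) = exp(0.319 × -1.5141) = exp(-0.4830) ≈ 0.6169
Fraction lost = 1 − 0.6169 = 0.3831

38%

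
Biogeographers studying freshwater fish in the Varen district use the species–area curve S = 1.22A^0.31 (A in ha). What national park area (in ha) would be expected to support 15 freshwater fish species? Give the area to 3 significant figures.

3280 ha

15 = 1.22 × A^0.31  ⇒  A^0.31 = 15/1.22 = 12.3
ln A = ln(12.3) / 0.31 = 2.5092 / 0.31 = 8.0942
A = e^8.0942 ≈ 3275 ha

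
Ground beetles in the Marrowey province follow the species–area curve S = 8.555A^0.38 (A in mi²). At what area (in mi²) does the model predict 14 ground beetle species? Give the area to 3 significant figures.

14 = 8.555 × A^0.38  ⇒  A^0.38 = 14/8.555 = 1.636
ln A = ln(1.636) / 0.38 = 0.4925 / 0.38 = 1.2962
A = e^1.2962 ≈ 3.655 mi²

3.66 mi²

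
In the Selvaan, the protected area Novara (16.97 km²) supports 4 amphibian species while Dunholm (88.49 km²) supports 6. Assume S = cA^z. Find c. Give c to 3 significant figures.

2.00

z = ln(S₂/S₁) / ln(A₂/A₁) = ln(6/4) / ln(88.49/16.97) = 0.4055 / 1.6514 = 0.2455
c = S₁ / A₁^z = 4 / 16.97^0.2455 = 4 / 2.004 = 1.996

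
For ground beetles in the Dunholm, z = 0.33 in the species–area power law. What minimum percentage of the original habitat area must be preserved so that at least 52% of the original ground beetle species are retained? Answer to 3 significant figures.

Need (A_new/A_old)^0.33 = 0.52, so A_new/A_old = 0.52^(1/0.33) = 0.52^3.03
ln(A_new/A_old) = ln 0.52 / 0.33 = -0.6539 / 0.33 = -1.9816
A_new/A_old = e^-1.9816 ≈ 0.1378

13.8%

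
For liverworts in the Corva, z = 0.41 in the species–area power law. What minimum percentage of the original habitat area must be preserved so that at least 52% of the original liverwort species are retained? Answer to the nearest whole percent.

Need (A_new/A_old)^0.41 = 0.52, so A_new/A_old = 0.52^(1/0.41) = 0.52^2.439
ln(A_new/A_old) = ln 0.52 / 0.41 = -0.6539 / 0.41 = -1.5949
A_new/A_old = e^-1.5949 ≈ 0.2029

20%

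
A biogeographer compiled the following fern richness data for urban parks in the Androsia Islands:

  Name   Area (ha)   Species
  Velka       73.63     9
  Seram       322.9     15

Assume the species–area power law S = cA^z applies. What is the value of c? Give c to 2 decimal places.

z = ln(S₂/S₁) / ln(A₂/A₁) = ln(15/9) / ln(322.9/73.63) = 0.5108 / 1.4783 = 0.3456
c = S₁ / A₁^z = 9 / 73.63^0.3456 = 9 / 4.417 = 2.037

2.04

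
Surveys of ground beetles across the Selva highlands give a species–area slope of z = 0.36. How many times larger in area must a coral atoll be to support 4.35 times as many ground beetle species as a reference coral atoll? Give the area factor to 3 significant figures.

59.4

(A₂/A₁)^0.36 = 4.35, so A₂/A₁ = 4.35^(1/0.36) = 4.35^2.778
ln(A₂/A₁) = ln 4.35 / 0.36 = 1.4702 / 0.36 = 4.0838
A₂/A₁ = e^4.0838 ≈ 59.37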